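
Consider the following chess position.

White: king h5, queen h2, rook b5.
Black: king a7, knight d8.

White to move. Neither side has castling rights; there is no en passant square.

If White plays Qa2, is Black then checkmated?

yes

After Qa2: black king on a7; in check: yes, from the white queen on a2.
King squares — a6: attacked by Qa2; b6: attacked by Rb5; b7: attacked by Rb5; a8: attacked by Qa2; b8: attacked by Rb5.
Black has no legal moves → checkmate.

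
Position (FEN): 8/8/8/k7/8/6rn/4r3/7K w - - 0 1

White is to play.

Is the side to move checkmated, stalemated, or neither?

White to move; white king on h1.
In check: no.
King squares — g1: attacked by Rg3; g2: attacked by Re2; h2: attacked by Re2.
Legal moves for White: none.
Not in check and no legal moves → stalemate.

stalemate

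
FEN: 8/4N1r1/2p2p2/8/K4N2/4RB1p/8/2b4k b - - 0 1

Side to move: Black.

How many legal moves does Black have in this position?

Black to move; king on h1.
In check: yes, from the white bishop on f3.
Legal moves: Kh2, Kg1, Rg2.
Count: 3.

3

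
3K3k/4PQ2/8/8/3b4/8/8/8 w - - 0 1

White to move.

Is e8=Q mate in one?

After e8=Q: black king on h8; in check: yes, from the white queen on e8.
King squares — g7: attacked by Qf7; h7: attacked by Qf7; g8: attacked by Qf7.
Black has no legal moves → checkmate.

yes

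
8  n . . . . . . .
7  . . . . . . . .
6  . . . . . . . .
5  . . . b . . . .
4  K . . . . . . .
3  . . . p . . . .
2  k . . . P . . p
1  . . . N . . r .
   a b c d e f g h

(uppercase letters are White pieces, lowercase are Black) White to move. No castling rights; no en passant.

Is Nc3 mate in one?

After Nc3: black king on a2; in check: yes, from the white knight on c3.
Black has 2 legal replies: Kb2, Ka1.
In check but a legal move exists → not checkmate.

no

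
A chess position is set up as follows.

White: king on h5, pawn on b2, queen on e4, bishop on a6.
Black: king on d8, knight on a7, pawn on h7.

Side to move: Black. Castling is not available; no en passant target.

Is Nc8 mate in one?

no

After Nc8: white king on h5; in check: no.
White is not in check, so this cannot be checkmate.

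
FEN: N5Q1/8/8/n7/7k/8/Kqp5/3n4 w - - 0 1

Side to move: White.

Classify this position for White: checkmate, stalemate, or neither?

White to move; white king on a2.
In check: yes, from the black queen on b2.
King squares — a1: attacked by Qb2; b1: attacked by Qb2; b2: attacked by Nd1; a3: attacked by Qb2; b3: attacked by Qb2.
Legal moves for White: none.
In check with no legal moves → checkmate.

checkmate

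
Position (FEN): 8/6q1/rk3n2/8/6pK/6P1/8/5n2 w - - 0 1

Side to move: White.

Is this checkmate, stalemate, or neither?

White to move; white king on h4.
In check: no.
King squares — g3: own pawn; h3: attacked by Pg4; g4: attacked by Nf6; g5: attacked by Qg7; h5: attacked by Nf6.
Legal moves for White: none.
Not in check and no legal moves → stalemate.

stalemate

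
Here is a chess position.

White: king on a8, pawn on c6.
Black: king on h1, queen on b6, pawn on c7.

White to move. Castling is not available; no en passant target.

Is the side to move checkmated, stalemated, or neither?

stalemate

White to move; white king on a8.
In check: no.
King squares — a7: attacked by Qb6; b7: attacked by Qb6; b8: attacked by Qb6.
Legal moves for White: none.
Not in check and no legal moves → stalemate.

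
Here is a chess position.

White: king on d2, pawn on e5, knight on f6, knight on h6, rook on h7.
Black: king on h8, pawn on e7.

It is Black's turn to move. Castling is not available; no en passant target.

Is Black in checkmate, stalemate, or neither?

checkmate

Black to move; black king on h8.
In check: yes, from the white rook on h7.
King squares — g7: attacked by Rh7; h7: attacked by Nf6; g8: attacked by Nf6.
Legal moves for Black: none.
In check with no legal moves → checkmate.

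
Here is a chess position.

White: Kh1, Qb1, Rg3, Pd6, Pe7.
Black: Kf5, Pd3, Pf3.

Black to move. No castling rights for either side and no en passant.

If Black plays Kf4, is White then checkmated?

no

After Kf4: white king on h1; in check: no.
White is not in check, so this cannot be checkmate.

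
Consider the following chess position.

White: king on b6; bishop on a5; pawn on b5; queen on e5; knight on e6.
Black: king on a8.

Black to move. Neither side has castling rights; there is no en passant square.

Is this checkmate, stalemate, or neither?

stalemate

Black to move; black king on a8.
In check: no.
King squares — a7: attacked by Kb6; b7: attacked by Kb6; b8: attacked by Qe5.
Legal moves for Black: none.
Not in check and no legal moves → stalemate.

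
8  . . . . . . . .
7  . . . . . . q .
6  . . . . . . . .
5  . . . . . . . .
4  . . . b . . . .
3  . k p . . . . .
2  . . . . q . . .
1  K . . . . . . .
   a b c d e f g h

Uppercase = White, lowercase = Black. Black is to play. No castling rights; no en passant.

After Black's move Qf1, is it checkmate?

yes

After Qf1: white king on a1; in check: yes, from the black queen on f1.
King squares — b1: attacked by Qf1; a2: attacked by Kb3; b2: attacked by Kb3.
White has no legal moves → checkmate.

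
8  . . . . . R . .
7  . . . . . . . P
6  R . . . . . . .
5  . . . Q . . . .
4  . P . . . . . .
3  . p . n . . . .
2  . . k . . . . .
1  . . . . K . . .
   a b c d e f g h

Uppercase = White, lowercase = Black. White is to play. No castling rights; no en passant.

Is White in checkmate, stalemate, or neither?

White to move; white king on e1.
In check: yes, from the black knight on d3.
King squares — d1: attacked by Kc2; f1: available; d2: attacked by Kc2; e2: available; f2: attacked by Nd3.
Legal moves for White: Ke2, Kf1, Qxd3+.
White is in check but has 3 legal moves → neither.

neither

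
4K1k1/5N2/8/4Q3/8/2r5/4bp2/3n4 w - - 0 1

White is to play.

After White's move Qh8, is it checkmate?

yes

After Qh8: black king on g8; in check: yes, from the white queen on h8.
King squares — f7: attacked by Ke8; g7: attacked by Qh8; h7: attacked by Qh8; f8: attacked by Ke8; h8: attacked by Nf7.
Black has no legal moves → checkmate.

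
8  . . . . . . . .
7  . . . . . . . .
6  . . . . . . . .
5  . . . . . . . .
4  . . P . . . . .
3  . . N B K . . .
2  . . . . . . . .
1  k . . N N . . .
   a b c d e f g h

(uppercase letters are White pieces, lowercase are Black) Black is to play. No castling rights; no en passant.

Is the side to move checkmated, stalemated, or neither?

Black to move; black king on a1.
In check: no.
King squares — b1: attacked by Nc3; a2: attacked by Nc3; b2: attacked by Nd1.
Legal moves for Black: none.
Not in check and no legal moves → stalemate.

stalemate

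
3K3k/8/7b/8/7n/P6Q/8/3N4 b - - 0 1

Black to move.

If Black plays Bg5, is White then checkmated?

After Bg5: white king on d8; in check: yes, from the black bishop on g5.
White has 4 legal replies: Ke8, Kc8, Kd7, Kc7.
In check but a legal move exists → not checkmate.

no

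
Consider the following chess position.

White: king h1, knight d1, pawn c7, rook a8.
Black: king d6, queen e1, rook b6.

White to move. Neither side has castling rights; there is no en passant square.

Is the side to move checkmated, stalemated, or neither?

neither

White to move; white king on h1.
In check: yes, from the black queen on e1.
Legal moves for White: Kh2, Kg2.
White is in check but has 2 legal moves → neither.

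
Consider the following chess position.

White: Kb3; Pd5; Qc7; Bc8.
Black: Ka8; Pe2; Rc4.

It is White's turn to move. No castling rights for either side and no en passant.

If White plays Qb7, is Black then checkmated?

yes

After Qb7: black king on a8; in check: yes, from the white queen on b7.
King squares — a7: attacked by Qb7; b7: attacked by Bc8; b8: attacked by Qb7.
Black has no legal moves → checkmate.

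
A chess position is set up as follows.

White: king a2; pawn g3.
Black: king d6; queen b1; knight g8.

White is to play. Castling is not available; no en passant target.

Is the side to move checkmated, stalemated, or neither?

White to move; white king on a2.
In check: yes, from the black queen on b1.
Legal moves for White: Ka3, Kxb1.
White is in check but has 2 legal moves → neither.

neither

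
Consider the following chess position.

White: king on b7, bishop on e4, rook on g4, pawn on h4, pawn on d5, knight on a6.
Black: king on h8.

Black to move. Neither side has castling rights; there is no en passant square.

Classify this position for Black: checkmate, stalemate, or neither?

stalemate

Black to move; black king on h8.
In check: no.
King squares — g7: attacked by Rg4; h7: attacked by Be4; g8: attacked by Rg4.
Legal moves for Black: none.
Not in check and no legal moves → stalemate.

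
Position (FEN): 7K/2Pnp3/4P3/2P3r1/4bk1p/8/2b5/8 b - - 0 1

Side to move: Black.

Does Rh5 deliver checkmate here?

After Rh5: white king on h8; in check: yes, from the black rook on h5.
White has 2 legal replies: Kg8, Kg7.
In check but a legal move exists → not checkmate.

no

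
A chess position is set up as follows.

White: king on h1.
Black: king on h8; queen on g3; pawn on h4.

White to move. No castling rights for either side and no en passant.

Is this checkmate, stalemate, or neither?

stalemate

White to move; white king on h1.
In check: no.
King squares — g1: attacked by Qg3; g2: attacked by Qg3; h2: attacked by Qg3.
Legal moves for White: none.
Not in check and no legal moves → stalemate.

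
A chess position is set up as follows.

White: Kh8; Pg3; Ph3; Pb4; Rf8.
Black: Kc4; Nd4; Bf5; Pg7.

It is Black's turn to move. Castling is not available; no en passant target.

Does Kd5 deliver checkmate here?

After Kd5: white king on h8; in check: no.
White is not in check, so this cannot be checkmate.

no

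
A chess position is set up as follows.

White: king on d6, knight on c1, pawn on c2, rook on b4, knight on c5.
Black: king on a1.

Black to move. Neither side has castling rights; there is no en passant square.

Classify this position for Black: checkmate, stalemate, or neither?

Black to move; black king on a1.
In check: no.
King squares — b1: attacked by Rb4; a2: attacked by Nc1; b2: attacked by Rb4.
Legal moves for Black: none.
Not in check and no legal moves → stalemate.

stalemate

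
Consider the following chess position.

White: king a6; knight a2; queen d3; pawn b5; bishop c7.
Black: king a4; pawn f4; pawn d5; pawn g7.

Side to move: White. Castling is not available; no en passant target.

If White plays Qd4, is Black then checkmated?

After Qd4: black king on a4; in check: yes, from the white queen on d4.
Black has 2 legal replies: Kb3, Ka3.
In check but a legal move exists → not checkmate.

no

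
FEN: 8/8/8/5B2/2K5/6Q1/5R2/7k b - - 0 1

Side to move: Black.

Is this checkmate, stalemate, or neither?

Black to move; black king on h1.
In check: no.
King squares — g1: attacked by Qg3; g2: attacked by Rf2; h2: attacked by Rf2.
Legal moves for Black: none.
Not in check and no legal moves → stalemate.

stalemate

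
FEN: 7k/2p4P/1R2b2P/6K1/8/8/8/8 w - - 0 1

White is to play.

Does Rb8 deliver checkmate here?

no

After Rb8: black king on h8; in check: yes, from the white rook on b8.
Black has 3 legal replies: Kxh7, Bg8, Bc8.
In check but a legal move exists → not checkmate.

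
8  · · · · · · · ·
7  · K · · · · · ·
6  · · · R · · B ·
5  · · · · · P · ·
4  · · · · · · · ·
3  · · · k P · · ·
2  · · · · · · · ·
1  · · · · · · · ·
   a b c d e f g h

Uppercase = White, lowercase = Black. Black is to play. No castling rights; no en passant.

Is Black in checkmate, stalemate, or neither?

neither

Black to move; black king on d3.
In check: yes, from the white rook on d6.
Legal moves for Black: Ke4, Kc4, Kxe3, Kc3, Ke2, Kc2.
Black is in check but has 6 legal moves → neither.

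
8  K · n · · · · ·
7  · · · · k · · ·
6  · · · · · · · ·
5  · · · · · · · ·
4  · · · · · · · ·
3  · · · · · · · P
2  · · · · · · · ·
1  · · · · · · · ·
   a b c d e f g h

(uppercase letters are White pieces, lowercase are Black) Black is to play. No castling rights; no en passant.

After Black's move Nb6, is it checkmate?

no

After Nb6: white king on a8; in check: yes, from the black knight on b6.
White has 3 legal replies: Kb8, Kb7, Ka7.
In check but a legal move exists → not checkmate.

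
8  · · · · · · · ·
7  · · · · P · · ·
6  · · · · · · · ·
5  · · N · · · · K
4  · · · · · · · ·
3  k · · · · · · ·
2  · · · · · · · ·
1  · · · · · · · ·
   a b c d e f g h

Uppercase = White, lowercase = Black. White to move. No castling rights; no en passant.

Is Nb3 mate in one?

After Nb3: black king on a3; in check: no.
Black is not in check, so this cannot be checkmate.

no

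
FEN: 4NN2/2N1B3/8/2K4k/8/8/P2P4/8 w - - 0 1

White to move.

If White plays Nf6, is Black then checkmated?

After Nf6: black king on h5; in check: yes, from the white knight on f6.
Black has 3 legal replies: Kh6, Kg5, Kh4.
In check but a legal move exists → not checkmate.

no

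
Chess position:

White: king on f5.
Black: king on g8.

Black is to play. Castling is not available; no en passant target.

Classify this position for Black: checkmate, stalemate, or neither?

Black to move; black king on g8.
In check: no.
Legal moves for Black: Kh8, Kf8, Kh7, Kg7, Kf7.
Black has 5 legal moves and is not in check → neither.

neither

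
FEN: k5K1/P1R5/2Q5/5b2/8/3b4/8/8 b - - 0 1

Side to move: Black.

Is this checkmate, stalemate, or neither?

Black to move; black king on a8.
In check: yes, from the white queen on c6.
King squares — a7: attacked by Rc7; b7: attacked by Qc6; b8: attacked by Pa7.
Legal moves for Black: none.
In check with no legal moves → checkmate.

checkmate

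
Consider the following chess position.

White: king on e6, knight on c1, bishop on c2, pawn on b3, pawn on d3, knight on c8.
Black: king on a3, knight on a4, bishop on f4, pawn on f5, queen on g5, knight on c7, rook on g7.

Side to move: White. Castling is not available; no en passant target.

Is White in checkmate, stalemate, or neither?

checkmate

White to move; white king on e6.
In check: yes, from the black knight on c7.
King squares — d5: attacked by Nc7; e5: attacked by Bf4; f5: attacked by Qg5; d6: attacked by Bf4; f6: attacked by Qg5; d7: attacked by Rg7; e7: attacked by Qg5; f7: attacked by Rg7.
Legal moves for White: none.
In check with no legal moves → checkmate.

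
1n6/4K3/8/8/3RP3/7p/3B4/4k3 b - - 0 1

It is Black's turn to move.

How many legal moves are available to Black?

4

Black to move; king on e1.
In check: yes, from the white bishop on d2.
Legal moves: Kf2, Ke2, Kf1, Kd1.
Count: 4.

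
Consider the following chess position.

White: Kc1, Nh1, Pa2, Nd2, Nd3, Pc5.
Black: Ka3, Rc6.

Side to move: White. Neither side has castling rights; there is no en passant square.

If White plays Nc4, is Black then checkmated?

After Nc4: black king on a3; in check: yes, from the white knight on c4.
Black has 2 legal replies: Ka4, Kxa2.
In check but a legal move exists → not checkmate.

no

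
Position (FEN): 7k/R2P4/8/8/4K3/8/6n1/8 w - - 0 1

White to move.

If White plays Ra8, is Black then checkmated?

no

After Ra8: black king on h8; in check: yes, from the white rook on a8.
Black has 2 legal replies: Kh7, Kg7.
In check but a legal move exists → not checkmate.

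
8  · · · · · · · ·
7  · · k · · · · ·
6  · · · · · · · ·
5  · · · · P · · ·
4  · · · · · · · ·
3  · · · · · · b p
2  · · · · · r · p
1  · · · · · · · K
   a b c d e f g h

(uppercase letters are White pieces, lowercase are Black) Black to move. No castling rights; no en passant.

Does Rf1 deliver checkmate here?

yes

After Rf1: white king on h1; in check: yes, from the black rook on f1.
King squares — g1: attacked by Rf1; g2: attacked by Ph3; h2: attacked by Bg3.
White has no legal moves → checkmate.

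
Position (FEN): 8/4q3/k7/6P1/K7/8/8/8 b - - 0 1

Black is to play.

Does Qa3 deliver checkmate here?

After Qa3: white king on a4; in check: yes, from the black queen on a3.
White has 1 legal reply: Kxa3.
In check but a legal move exists → not checkmate.

no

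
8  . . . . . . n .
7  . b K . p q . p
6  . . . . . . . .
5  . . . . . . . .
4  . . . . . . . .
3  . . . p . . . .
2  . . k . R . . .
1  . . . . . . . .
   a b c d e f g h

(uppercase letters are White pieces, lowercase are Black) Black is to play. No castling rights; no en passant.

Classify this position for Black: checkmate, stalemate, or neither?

neither

Black to move; black king on c2.
In check: yes, from the white rook on e2.
King squares — b1: available; c1: available; d1: available; b2: attacked by Re2; d2: attacked by Re2; b3: available; c3: available; d3: own pawn.
Legal moves for Black: Kc3, Kb3, Kd1, Kc1, Kb1, dxe2, d2.
Black is in check but has 7 legal moves → neither.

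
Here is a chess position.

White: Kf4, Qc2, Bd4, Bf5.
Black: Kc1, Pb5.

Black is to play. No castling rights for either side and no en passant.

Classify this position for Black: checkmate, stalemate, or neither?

Black to move; black king on c1.
In check: yes, from the white queen on c2.
King squares — b1: attacked by Qc2; d1: attacked by Qc2; b2: attacked by Qc2; c2: attacked by Bf5; d2: attacked by Qc2.
Legal moves for Black: none.
In check with no legal moves → checkmate.

checkmate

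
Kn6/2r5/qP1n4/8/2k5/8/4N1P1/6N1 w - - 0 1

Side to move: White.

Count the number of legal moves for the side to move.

1

White to move; king on a8.
In check: yes, from the black queen on a6.
Legal moves: Kxb8.
Count: 1.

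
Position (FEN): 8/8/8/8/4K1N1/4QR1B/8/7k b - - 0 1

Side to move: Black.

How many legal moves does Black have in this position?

0

Black to move; king on h1.
In check: no.
Legal moves: none.
Count: 0.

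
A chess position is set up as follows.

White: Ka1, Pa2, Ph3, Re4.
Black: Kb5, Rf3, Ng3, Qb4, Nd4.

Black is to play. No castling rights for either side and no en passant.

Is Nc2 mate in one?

yes

After Nc2: white king on a1; in check: yes, from the black knight on c2.
King squares — b1: attacked by Qb4; a2: own pawn; b2: attacked by Qb4.
White has no legal moves → checkmate.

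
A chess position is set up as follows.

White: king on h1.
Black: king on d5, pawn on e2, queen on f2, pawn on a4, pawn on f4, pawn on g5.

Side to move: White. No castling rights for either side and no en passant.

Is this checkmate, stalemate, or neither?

White to move; white king on h1.
In check: no.
King squares — g1: attacked by Qf2; g2: attacked by Qf2; h2: attacked by Qf2.
Legal moves for White: none.
Not in check and no legal moves → stalemate.

stalemate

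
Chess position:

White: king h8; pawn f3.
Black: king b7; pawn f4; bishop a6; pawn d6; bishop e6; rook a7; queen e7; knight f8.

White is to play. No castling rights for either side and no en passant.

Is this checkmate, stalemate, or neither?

White to move; white king on h8.
In check: no.
King squares — g7: attacked by Qe7; h7: attacked by Qe7; g8: attacked by Be6.
Legal moves for White: none.
Not in check and no legal moves → stalemate.

stalemate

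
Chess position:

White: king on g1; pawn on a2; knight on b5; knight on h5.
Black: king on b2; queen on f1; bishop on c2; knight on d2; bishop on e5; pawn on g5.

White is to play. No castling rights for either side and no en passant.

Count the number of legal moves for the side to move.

0

White to move; king on g1.
In check: yes, from the black queen on f1.
Legal moves: none.
Count: 0.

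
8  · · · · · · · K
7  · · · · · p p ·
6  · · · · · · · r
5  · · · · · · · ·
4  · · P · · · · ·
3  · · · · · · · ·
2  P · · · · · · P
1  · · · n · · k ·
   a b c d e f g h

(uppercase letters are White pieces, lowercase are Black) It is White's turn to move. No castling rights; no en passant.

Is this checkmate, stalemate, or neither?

neither

White to move; white king on h8.
In check: yes, from the black rook on h6.
King squares — g7: available; h7: attacked by Rh6; g8: available.
Legal moves for White: Kg8, Kxg7.
White is in check but has 2 legal moves → neither.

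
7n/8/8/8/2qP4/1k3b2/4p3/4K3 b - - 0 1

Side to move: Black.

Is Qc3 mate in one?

no

After Qc3: white king on e1; in check: yes, from the black queen on c3.
White has 1 legal reply: Kf2.
In check but a legal move exists → not checkmate.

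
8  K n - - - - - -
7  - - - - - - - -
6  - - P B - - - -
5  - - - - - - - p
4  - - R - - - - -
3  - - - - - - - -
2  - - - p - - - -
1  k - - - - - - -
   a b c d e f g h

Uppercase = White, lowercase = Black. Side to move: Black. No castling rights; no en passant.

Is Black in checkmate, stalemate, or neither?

neither

Black to move; black king on a1.
In check: no.
Legal moves for Black: Nd7, Nxc6, Na6, Kb2, Ka2, Kb1, h4, d1=Q, d1=R, d1=B, d1=N.
Black has 11 legal moves and is not in check → neither.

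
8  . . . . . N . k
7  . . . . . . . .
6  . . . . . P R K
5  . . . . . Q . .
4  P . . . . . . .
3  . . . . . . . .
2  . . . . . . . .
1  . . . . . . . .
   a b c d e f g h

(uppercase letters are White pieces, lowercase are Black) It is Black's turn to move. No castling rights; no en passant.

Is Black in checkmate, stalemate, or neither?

stalemate

Black to move; black king on h8.
In check: no.
King squares — g7: attacked by Pf6; h7: attacked by Kh6; g8: attacked by Rg6.
Legal moves for Black: none.
Not in check and no legal moves → stalemate.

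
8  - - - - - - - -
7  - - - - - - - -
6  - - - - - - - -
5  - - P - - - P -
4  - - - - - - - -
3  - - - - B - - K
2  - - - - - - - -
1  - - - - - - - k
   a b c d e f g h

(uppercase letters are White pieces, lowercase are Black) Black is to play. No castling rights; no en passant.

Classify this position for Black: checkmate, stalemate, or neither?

Black to move; black king on h1.
In check: no.
King squares — g1: attacked by Be3; g2: attacked by Kh3; h2: attacked by Kh3.
Legal moves for Black: none.
Not in check and no legal moves → stalemate.

stalemate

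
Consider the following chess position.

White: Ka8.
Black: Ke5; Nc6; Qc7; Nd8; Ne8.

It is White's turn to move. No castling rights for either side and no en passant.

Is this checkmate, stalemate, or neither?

stalemate

White to move; white king on a8.
In check: no.
King squares — a7: attacked by Nc6; b7: attacked by Qc7; b8: attacked by Nc6.
Legal moves for White: none.
Not in check and no legal moves → stalemate.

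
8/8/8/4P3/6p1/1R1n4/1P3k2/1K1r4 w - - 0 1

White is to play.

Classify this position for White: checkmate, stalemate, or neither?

neither

White to move; white king on b1.
In check: yes, from the black rook on d1.
King squares — a1: attacked by Rd1; c1: attacked by Rd1; a2: available; b2: own pawn; c2: available.
Legal moves for White: Kc2, Ka2.
White is in check but has 2 legal moves → neither.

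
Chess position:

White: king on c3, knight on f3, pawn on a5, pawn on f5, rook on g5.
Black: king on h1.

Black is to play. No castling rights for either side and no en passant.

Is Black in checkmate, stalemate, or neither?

Black to move; black king on h1.
In check: no.
King squares — g1: attacked by Nf3; g2: attacked by Rg5; h2: attacked by Nf3.
Legal moves for Black: none.
Not in check and no legal moves → stalemate.

stalemate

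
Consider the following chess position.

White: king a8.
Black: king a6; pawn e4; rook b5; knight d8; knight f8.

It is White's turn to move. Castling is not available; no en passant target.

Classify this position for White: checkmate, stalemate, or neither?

stalemate

White to move; white king on a8.
In check: no.
King squares — a7: attacked by Ka6; b7: attacked by Rb5; b8: attacked by Rb5.
Legal moves for White: none.
Not in check and no legal moves → stalemate.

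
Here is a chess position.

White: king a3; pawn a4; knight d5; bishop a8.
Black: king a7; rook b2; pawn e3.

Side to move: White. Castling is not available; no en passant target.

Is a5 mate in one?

no

After a5: black king on a7; in check: no.
Black is not in check, so this cannot be checkmate.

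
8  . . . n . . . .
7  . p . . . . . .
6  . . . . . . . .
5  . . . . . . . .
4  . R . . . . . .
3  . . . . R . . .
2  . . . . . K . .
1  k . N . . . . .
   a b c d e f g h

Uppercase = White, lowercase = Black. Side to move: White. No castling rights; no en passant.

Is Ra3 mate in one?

After Ra3: black king on a1; in check: yes, from the white rook on a3.
King squares — b1: attacked by Rb4; a2: attacked by Nc1; b2: attacked by Rb4.
Black has no legal moves → checkmate.

yes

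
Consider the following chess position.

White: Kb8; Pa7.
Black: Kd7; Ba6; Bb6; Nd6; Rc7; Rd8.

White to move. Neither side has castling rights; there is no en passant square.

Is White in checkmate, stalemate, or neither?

White to move; white king on b8.
In check: yes, from the black rook on d8.
King squares — a7: own pawn; b7: attacked by Ba6; c7: attacked by Bb6; a8: attacked by Rd8; c8: attacked by Ba6.
Legal moves for White: none.
In check with no legal moves → checkmate.

checkmate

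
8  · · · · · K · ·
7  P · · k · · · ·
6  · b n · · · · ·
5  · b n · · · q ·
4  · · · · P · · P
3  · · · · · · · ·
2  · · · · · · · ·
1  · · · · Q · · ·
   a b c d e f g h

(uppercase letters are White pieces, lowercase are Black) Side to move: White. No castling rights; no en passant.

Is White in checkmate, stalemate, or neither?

White to move; white king on f8.
In check: no.
Legal moves for White include: Kf7, Qa5, Qb4, Qg3, Qe3, Qc3, Qf2, Qe2, Qd2+, Qh1, Qg1, Qf1, Qd1+, Qc1, Qb1, Qa1, hxg5, a8=Q, ... (list truncated; more exist).
White has legal moves and is not in check → neither.

neither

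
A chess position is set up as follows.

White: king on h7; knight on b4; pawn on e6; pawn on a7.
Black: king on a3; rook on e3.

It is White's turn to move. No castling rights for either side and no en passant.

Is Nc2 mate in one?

After Nc2: black king on a3; in check: yes, from the white knight on c2.
Black has 4 legal replies: Ka4, Kb3, Kb2, Ka2.
In check but a legal move exists → not checkmate.

no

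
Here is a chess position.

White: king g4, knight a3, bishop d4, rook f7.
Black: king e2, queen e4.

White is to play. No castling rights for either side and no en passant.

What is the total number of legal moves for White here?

White to move; king on g4.
In check: yes, from the black queen on e4.
Legal moves: Kh5, Kg5, Kh3, Kg3, Rf4.
Count: 5.

5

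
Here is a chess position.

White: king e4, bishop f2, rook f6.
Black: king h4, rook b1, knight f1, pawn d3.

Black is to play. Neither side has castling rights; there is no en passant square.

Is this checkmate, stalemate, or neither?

Black to move; black king on h4.
In check: yes, from the white bishop on f2.
King squares — g3: attacked by Bf2; h3: available; g4: available; g5: available; h5: available.
Legal moves for Black: Kh5, Kg5, Kg4, Kh3, Ng3+.
Black is in check but has 5 legal moves → neither.

neither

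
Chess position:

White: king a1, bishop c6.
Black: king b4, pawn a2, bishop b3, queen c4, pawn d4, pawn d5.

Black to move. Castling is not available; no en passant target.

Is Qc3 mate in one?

yes

After Qc3: white king on a1; in check: yes, from the black queen on c3.
King squares — b1: attacked by Pa2; a2: attacked by Bb3; b2: attacked by Qc3.
White has no legal moves → checkmate.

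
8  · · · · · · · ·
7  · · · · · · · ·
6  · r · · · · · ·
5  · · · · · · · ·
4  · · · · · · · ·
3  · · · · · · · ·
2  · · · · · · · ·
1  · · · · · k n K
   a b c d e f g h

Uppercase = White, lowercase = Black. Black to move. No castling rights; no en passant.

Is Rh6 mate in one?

yes

After Rh6: white king on h1; in check: yes, from the black rook on h6.
King squares — g1: attacked by Kf1; g2: attacked by Kf1; h2: attacked by Rh6.
White has no legal moves → checkmate.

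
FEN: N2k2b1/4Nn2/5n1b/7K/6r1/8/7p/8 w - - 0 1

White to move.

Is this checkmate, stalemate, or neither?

checkmate

White to move; white king on h5.
In check: yes, from the black knight on f6.
King squares — g4: attacked by Nf6; h4: attacked by Rg4; g5: attacked by Rg4; g6: attacked by Rg4; h6: attacked by Nf7.
Legal moves for White: none.
In check with no legal moves → checkmate.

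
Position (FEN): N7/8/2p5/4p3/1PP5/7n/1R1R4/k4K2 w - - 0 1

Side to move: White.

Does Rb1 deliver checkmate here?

After Rb1: black king on a1; in check: yes, from the white rook on b1.
Black has 1 legal reply: Kxb1.
In check but a legal move exists → not checkmate.

no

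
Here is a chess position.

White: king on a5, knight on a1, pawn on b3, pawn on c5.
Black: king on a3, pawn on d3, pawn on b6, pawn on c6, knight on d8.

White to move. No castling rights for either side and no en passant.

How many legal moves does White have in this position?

3

White to move; king on a5.
In check: yes, from the black pawn on b6.
Legal moves: Kxb6, Ka6, cxb6.
Count: 3.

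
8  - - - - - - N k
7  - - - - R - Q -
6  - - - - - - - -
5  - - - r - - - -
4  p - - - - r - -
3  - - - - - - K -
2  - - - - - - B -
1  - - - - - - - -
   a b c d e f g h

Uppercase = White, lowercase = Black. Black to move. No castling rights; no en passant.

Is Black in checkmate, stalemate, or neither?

Black to move; black king on h8.
In check: yes, from the white queen on g7.
King squares — g7: attacked by Re7; h7: attacked by Qg7; g8: attacked by Qg7.
Legal moves for Black: none.
In check with no legal moves → checkmate.

checkmate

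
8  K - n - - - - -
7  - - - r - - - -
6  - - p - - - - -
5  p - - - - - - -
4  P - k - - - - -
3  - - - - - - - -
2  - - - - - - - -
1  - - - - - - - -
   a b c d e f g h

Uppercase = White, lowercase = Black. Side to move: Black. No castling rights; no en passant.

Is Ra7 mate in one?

no

After Ra7: white king on a8; in check: yes, from the black rook on a7.
White has 1 legal reply: Kb8.
In check but a legal move exists → not checkmate.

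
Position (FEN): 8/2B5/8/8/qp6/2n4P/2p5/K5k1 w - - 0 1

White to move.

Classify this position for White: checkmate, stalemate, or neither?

neither

White to move; white king on a1.
In check: yes, from the black queen on a4.
King squares — b1: attacked by Pc2; a2: attacked by Nc3; b2: available.
Legal moves for White: Kb2.
White is in check but has 1 legal move → neither.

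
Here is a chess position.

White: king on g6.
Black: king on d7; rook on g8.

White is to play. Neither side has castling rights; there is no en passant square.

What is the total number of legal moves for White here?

6

White to move; king on g6.
In check: yes, from the black rook on g8.
Legal moves: Kh7, Kf7, Kh6, Kf6, Kh5, Kf5.
Count: 6.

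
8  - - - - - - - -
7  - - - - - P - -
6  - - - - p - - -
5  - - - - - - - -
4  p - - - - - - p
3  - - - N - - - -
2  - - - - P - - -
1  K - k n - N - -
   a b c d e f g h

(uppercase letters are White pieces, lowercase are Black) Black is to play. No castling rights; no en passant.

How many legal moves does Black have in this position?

1

Black to move; king on c1.
In check: yes, from the white knight on d3.
Legal moves: Kc2.
Count: 1.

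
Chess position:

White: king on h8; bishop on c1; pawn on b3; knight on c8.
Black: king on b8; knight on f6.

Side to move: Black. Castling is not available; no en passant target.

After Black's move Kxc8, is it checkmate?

After Kxc8: white king on h8; in check: no.
White is not in check, so this cannot be checkmate.

no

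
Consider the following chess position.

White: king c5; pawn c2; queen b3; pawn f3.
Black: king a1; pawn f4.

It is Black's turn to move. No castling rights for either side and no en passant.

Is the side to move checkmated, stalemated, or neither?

stalemate

Black to move; black king on a1.
In check: no.
King squares — b1: attacked by Qb3; a2: attacked by Qb3; b2: attacked by Qb3.
Legal moves for Black: none.
Not in check and no legal moves → stalemate.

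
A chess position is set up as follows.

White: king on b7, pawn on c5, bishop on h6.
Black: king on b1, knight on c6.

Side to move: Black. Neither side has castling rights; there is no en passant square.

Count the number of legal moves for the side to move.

Black to move; king on b1.
In check: no.
Legal moves: Nd8+, Nb8, Ne7, Na7, Ne5, Na5+, Nd4, Nb4, Kc2, Kb2, Ka2, Ka1.
Count: 12.

12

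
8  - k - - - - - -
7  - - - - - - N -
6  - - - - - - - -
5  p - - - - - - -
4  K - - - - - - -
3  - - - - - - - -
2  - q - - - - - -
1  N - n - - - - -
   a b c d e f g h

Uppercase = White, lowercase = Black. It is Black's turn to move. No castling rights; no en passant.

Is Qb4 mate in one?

yes

After Qb4: white king on a4; in check: yes, from the black queen on b4.
King squares — a3: attacked by Qb4; b3: attacked by Nc1; b4: attacked by Pa5; a5: attacked by Qb4; b5: attacked by Qb4.
White has no legal moves → checkmate.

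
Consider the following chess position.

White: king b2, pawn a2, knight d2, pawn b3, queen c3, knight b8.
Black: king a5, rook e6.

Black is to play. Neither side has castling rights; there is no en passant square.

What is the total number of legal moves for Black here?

Black to move; king on a5.
In check: yes, from the white queen on c3.
Legal moves: Kb6, Kb5.
Count: 2.

2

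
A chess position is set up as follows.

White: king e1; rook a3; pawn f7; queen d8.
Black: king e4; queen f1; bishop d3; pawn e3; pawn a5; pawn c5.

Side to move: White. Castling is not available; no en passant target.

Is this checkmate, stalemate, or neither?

White to move; white king on e1.
In check: yes, from the black queen on f1.
King squares — d1: attacked by Qf1; f1: attacked by Bd3; d2: attacked by Pe3; e2: attacked by Qf1; f2: attacked by Qf1.
Legal moves for White: none.
In check with no legal moves → checkmate.

checkmate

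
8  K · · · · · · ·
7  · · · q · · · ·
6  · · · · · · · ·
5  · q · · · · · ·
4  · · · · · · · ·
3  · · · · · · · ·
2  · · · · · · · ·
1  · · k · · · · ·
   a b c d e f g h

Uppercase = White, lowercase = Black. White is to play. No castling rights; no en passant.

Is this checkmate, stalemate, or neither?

stalemate

White to move; white king on a8.
In check: no.
King squares — a7: attacked by Qd7; b7: attacked by Qb5; b8: attacked by Qb5.
Legal moves for White: none.
Not in check and no legal moves → stalemate.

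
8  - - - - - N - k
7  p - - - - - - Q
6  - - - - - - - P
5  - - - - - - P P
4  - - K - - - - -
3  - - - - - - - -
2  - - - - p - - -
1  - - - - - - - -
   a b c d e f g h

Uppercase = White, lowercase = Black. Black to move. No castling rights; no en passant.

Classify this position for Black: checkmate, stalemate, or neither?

Black to move; black king on h8.
In check: yes, from the white queen on h7.
King squares — g7: attacked by Ph6; h7: attacked by Nf8; g8: attacked by Qh7.
Legal moves for Black: none.
In check with no legal moves → checkmate.

checkmate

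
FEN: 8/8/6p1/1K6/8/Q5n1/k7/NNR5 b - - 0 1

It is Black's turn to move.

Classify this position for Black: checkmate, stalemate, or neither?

Black to move; black king on a2.
In check: yes, from the white queen on a3.
King squares — a1: attacked by Qa3; b1: attacked by Rc1; b2: attacked by Qa3; a3: attacked by Nb1; b3: attacked by Na1.
Legal moves for Black: none.
In check with no legal moves → checkmate.

checkmate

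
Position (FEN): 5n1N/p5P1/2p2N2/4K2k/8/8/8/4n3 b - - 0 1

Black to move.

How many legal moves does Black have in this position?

3

Black to move; king on h5.
In check: yes, from the white knight on f6.
Legal moves: Kh6, Kg5, Kh4.
Count: 3.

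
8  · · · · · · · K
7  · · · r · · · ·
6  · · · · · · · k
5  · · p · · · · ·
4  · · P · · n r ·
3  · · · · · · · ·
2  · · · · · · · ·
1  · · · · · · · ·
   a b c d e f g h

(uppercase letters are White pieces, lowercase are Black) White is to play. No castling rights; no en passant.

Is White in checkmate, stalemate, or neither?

stalemate

White to move; white king on h8.
In check: no.
King squares — g7: attacked by Rg4; h7: attacked by Kh6; g8: attacked by Rg4.
Legal moves for White: none.
Not in check and no legal moves → stalemate.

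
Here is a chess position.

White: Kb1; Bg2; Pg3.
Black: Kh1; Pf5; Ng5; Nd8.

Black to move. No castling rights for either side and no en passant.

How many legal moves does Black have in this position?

Black to move; king on h1.
In check: yes, from the white bishop on g2.
Legal moves: Kh2, Kxg2, Kg1.
Count: 3.

3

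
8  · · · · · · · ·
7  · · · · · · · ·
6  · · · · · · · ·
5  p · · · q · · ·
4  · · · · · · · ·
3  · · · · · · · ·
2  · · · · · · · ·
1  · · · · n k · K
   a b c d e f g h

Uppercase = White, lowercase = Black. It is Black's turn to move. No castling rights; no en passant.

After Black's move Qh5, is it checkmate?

yes

After Qh5: white king on h1; in check: yes, from the black queen on h5.
King squares — g1: attacked by Kf1; g2: attacked by Ne1; h2: attacked by Qh5.
White has no legal moves → checkmate.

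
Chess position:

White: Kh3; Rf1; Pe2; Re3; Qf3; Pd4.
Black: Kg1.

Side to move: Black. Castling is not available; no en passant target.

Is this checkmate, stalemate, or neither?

checkmate

Black to move; black king on g1.
In check: yes, from the white rook on f1.
King squares — f1: attacked by Qf3; h1: attacked by Rf1; f2: attacked by Rf1; g2: attacked by Qf3; h2: attacked by Kh3.
Legal moves for Black: none.
In check with no legal moves → checkmate.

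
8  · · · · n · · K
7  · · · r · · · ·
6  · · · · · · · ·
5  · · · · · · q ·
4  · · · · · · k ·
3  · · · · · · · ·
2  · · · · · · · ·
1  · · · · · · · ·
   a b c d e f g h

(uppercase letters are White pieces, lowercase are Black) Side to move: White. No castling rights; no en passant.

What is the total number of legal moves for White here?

0

White to move; king on h8.
In check: no.
Legal moves: none.
Count: 0.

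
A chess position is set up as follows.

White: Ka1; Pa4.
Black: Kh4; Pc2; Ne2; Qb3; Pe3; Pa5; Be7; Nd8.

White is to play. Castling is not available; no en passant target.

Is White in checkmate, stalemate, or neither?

stalemate

White to move; white king on a1.
In check: no.
King squares — b1: attacked by Pc2; a2: attacked by Qb3; b2: attacked by Qb3.
Legal moves for White: none.
Not in check and no legal moves → stalemate.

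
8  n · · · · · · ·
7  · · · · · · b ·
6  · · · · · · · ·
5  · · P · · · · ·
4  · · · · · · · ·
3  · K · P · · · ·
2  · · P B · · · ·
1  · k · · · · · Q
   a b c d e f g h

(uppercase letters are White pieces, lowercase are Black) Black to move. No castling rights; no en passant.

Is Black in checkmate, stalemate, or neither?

Black to move; black king on b1.
In check: yes, from the white queen on h1.
King squares — a1: attacked by Qh1; c1: attacked by Qh1; a2: attacked by Kb3; b2: attacked by Kb3; c2: attacked by Kb3.
Legal moves for Black: none.
In check with no legal moves → checkmate.

checkmate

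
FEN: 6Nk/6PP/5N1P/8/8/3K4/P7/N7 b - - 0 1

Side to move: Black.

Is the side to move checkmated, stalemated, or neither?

Black to move; black king on h8.
In check: yes, from the white pawn on g7.
King squares — g7: attacked by Ph6; h7: attacked by Nf6; g8: attacked by Nf6.
Legal moves for Black: none.
In check with no legal moves → checkmate.

checkmate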